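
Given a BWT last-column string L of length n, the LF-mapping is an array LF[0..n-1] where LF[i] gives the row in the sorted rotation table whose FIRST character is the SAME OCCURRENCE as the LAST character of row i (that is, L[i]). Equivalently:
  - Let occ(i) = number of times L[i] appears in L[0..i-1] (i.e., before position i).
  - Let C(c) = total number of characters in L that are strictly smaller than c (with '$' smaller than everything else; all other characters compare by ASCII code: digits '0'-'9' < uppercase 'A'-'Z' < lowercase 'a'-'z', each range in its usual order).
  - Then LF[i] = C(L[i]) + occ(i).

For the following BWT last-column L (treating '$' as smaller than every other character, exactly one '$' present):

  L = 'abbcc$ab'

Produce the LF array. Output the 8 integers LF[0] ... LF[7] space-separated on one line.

Answer: 1 3 4 6 7 0 2 5

Derivation:
Char counts: '$':1, 'a':2, 'b':3, 'c':2
C (first-col start): C('$')=0, C('a')=1, C('b')=3, C('c')=6
L[0]='a': occ=0, LF[0]=C('a')+0=1+0=1
L[1]='b': occ=0, LF[1]=C('b')+0=3+0=3
L[2]='b': occ=1, LF[2]=C('b')+1=3+1=4
L[3]='c': occ=0, LF[3]=C('c')+0=6+0=6
L[4]='c': occ=1, LF[4]=C('c')+1=6+1=7
L[5]='$': occ=0, LF[5]=C('$')+0=0+0=0
L[6]='a': occ=1, LF[6]=C('a')+1=1+1=2
L[7]='b': occ=2, LF[7]=C('b')+2=3+2=5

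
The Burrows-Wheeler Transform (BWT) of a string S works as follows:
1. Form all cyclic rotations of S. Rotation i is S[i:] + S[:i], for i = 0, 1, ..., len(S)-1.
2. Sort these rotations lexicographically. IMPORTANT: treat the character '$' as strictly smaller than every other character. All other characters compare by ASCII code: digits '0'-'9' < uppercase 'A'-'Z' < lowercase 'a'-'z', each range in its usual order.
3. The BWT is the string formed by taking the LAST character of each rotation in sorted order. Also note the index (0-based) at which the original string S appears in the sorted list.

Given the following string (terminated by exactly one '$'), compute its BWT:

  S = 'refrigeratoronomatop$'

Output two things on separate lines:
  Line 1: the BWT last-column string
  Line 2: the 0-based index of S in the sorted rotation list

Answer: pmrrgeiroonrttoe$foaa
16

Derivation:
All 21 rotations (rotation i = S[i:]+S[:i]):
  rot[0] = refrigeratoronomatop$
  rot[1] = efrigeratoronomatop$r
  rot[2] = frigeratoronomatop$re
  rot[3] = rigeratoronomatop$ref
  rot[4] = igeratoronomatop$refr
  rot[5] = geratoronomatop$refri
  rot[6] = eratoronomatop$refrig
  rot[7] = ratoronomatop$refrige
  rot[8] = atoronomatop$refriger
  rot[9] = toronomatop$refrigera
  rot[10] = oronomatop$refrigerat
  rot[11] = ronomatop$refrigerato
  rot[12] = onomatop$refrigerator
  rot[13] = nomatop$refrigeratoro
  rot[14] = omatop$refrigeratoron
  rot[15] = matop$refrigeratorono
  rot[16] = atop$refrigeratoronom
  rot[17] = top$refrigeratoronoma
  rot[18] = op$refrigeratoronomat
  rot[19] = p$refrigeratoronomato
  rot[20] = $refrigeratoronomatop
Sorted (with $ < everything):
  sorted[0] = $refrigeratoronomatop  (last char: 'p')
  sorted[1] = atop$refrigeratoronom  (last char: 'm')
  sorted[2] = atoronomatop$refriger  (last char: 'r')
  sorted[3] = efrigeratoronomatop$r  (last char: 'r')
  sorted[4] = eratoronomatop$refrig  (last char: 'g')
  sorted[5] = frigeratoronomatop$re  (last char: 'e')
  sorted[6] = geratoronomatop$refri  (last char: 'i')
  sorted[7] = igeratoronomatop$refr  (last char: 'r')
  sorted[8] = matop$refrigeratorono  (last char: 'o')
  sorted[9] = nomatop$refrigeratoro  (last char: 'o')
  sorted[10] = omatop$refrigeratoron  (last char: 'n')
  sorted[11] = onomatop$refrigerator  (last char: 'r')
  sorted[12] = op$refrigeratoronomat  (last char: 't')
  sorted[13] = oronomatop$refrigerat  (last char: 't')
  sorted[14] = p$refrigeratoronomato  (last char: 'o')
  sorted[15] = ratoronomatop$refrige  (last char: 'e')
  sorted[16] = refrigeratoronomatop$  (last char: '$')
  sorted[17] = rigeratoronomatop$ref  (last char: 'f')
  sorted[18] = ronomatop$refrigerato  (last char: 'o')
  sorted[19] = top$refrigeratoronoma  (last char: 'a')
  sorted[20] = toronomatop$refrigera  (last char: 'a')
Last column: pmrrgeiroonrttoe$foaa
Original string S is at sorted index 16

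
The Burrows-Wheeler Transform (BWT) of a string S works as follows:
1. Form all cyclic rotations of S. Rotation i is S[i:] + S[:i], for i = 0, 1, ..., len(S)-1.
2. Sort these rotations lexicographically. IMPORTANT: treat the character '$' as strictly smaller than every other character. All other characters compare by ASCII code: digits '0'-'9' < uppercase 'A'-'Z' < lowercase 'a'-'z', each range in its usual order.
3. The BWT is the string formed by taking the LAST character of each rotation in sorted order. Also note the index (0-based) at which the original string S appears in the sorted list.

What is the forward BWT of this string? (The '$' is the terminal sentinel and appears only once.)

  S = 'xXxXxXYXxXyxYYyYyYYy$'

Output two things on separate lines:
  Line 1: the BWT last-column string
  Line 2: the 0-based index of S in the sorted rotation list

Answer: yxxxYxXyxYyYXX$XyYYYX
14

Derivation:
All 21 rotations (rotation i = S[i:]+S[:i]):
  rot[0] = xXxXxXYXxXyxYYyYyYYy$
  rot[1] = XxXxXYXxXyxYYyYyYYy$x
  rot[2] = xXxXYXxXyxYYyYyYYy$xX
  rot[3] = XxXYXxXyxYYyYyYYy$xXx
  rot[4] = xXYXxXyxYYyYyYYy$xXxX
  rot[5] = XYXxXyxYYyYyYYy$xXxXx
  rot[6] = YXxXyxYYyYyYYy$xXxXxX
  rot[7] = XxXyxYYyYyYYy$xXxXxXY
  rot[8] = xXyxYYyYyYYy$xXxXxXYX
  rot[9] = XyxYYyYyYYy$xXxXxXYXx
  rot[10] = yxYYyYyYYy$xXxXxXYXxX
  rot[11] = xYYyYyYYy$xXxXxXYXxXy
  rot[12] = YYyYyYYy$xXxXxXYXxXyx
  rot[13] = YyYyYYy$xXxXxXYXxXyxY
  rot[14] = yYyYYy$xXxXxXYXxXyxYY
  rot[15] = YyYYy$xXxXxXYXxXyxYYy
  rot[16] = yYYy$xXxXxXYXxXyxYYyY
  rot[17] = YYy$xXxXxXYXxXyxYYyYy
  rot[18] = Yy$xXxXxXYXxXyxYYyYyY
  rot[19] = y$xXxXxXYXxXyxYYyYyYY
  rot[20] = $xXxXxXYXxXyxYYyYyYYy
Sorted (with $ < everything):
  sorted[0] = $xXxXxXYXxXyxYYyYyYYy  (last char: 'y')
  sorted[1] = XYXxXyxYYyYyYYy$xXxXx  (last char: 'x')
  sorted[2] = XxXYXxXyxYYyYyYYy$xXx  (last char: 'x')
  sorted[3] = XxXxXYXxXyxYYyYyYYy$x  (last char: 'x')
  sorted[4] = XxXyxYYyYyYYy$xXxXxXY  (last char: 'Y')
  sorted[5] = XyxYYyYyYYy$xXxXxXYXx  (last char: 'x')
  sorted[6] = YXxXyxYYyYyYYy$xXxXxX  (last char: 'X')
  sorted[7] = YYy$xXxXxXYXxXyxYYyYy  (last char: 'y')
  sorted[8] = YYyYyYYy$xXxXxXYXxXyx  (last char: 'x')
  sorted[9] = Yy$xXxXxXYXxXyxYYyYyY  (last char: 'Y')
  sorted[10] = YyYYy$xXxXxXYXxXyxYYy  (last char: 'y')
  sorted[11] = YyYyYYy$xXxXxXYXxXyxY  (last char: 'Y')
  sorted[12] = xXYXxXyxYYyYyYYy$xXxX  (last char: 'X')
  sorted[13] = xXxXYXxXyxYYyYyYYy$xX  (last char: 'X')
  sorted[14] = xXxXxXYXxXyxYYyYyYYy$  (last char: '$')
  sorted[15] = xXyxYYyYyYYy$xXxXxXYX  (last char: 'X')
  sorted[16] = xYYyYyYYy$xXxXxXYXxXy  (last char: 'y')
  sorted[17] = y$xXxXxXYXxXyxYYyYyYY  (last char: 'Y')
  sorted[18] = yYYy$xXxXxXYXxXyxYYyY  (last char: 'Y')
  sorted[19] = yYyYYy$xXxXxXYXxXyxYY  (last char: 'Y')
  sorted[20] = yxYYyYyYYy$xXxXxXYXxX  (last char: 'X')
Last column: yxxxYxXyxYyYXX$XyYYYX
Original string S is at sorted index 14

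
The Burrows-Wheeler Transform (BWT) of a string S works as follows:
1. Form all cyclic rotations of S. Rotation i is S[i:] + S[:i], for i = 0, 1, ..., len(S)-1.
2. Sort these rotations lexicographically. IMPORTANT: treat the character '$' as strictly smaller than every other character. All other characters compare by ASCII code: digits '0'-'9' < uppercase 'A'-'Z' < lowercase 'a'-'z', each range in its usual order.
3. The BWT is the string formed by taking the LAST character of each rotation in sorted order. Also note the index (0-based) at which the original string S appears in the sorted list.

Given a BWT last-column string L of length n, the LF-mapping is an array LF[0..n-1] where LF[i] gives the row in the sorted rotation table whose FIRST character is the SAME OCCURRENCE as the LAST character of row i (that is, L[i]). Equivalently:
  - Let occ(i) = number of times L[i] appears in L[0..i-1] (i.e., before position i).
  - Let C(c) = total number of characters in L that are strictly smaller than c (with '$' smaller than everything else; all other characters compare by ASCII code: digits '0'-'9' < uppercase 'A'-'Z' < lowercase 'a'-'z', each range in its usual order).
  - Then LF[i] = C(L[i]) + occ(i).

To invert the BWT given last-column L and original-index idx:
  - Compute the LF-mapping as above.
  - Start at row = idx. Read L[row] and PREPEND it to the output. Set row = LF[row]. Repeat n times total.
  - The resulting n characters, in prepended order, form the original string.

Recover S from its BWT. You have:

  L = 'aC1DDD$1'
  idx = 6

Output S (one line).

Answer: DDDC11a$

Derivation:
LF mapping: 7 3 1 4 5 6 0 2
Walk LF starting at row 6, prepending L[row]:
  step 1: row=6, L[6]='$', prepend. Next row=LF[6]=0
  step 2: row=0, L[0]='a', prepend. Next row=LF[0]=7
  step 3: row=7, L[7]='1', prepend. Next row=LF[7]=2
  step 4: row=2, L[2]='1', prepend. Next row=LF[2]=1
  step 5: row=1, L[1]='C', prepend. Next row=LF[1]=3
  step 6: row=3, L[3]='D', prepend. Next row=LF[3]=4
  step 7: row=4, L[4]='D', prepend. Next row=LF[4]=5
  step 8: row=5, L[5]='D', prepend. Next row=LF[5]=6
Reversed output: DDDC11a$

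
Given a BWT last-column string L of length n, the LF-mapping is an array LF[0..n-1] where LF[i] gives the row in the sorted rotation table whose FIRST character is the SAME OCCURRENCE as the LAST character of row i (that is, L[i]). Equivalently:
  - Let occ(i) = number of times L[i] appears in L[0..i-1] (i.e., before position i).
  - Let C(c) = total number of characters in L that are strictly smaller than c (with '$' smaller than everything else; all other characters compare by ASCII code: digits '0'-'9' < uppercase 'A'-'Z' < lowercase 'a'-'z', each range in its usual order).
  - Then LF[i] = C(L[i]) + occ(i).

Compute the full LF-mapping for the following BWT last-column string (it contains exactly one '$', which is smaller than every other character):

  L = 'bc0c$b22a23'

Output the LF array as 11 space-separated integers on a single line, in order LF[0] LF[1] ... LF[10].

Char counts: '$':1, '0':1, '2':3, '3':1, 'a':1, 'b':2, 'c':2
C (first-col start): C('$')=0, C('0')=1, C('2')=2, C('3')=5, C('a')=6, C('b')=7, C('c')=9
L[0]='b': occ=0, LF[0]=C('b')+0=7+0=7
L[1]='c': occ=0, LF[1]=C('c')+0=9+0=9
L[2]='0': occ=0, LF[2]=C('0')+0=1+0=1
L[3]='c': occ=1, LF[3]=C('c')+1=9+1=10
L[4]='$': occ=0, LF[4]=C('$')+0=0+0=0
L[5]='b': occ=1, LF[5]=C('b')+1=7+1=8
L[6]='2': occ=0, LF[6]=C('2')+0=2+0=2
L[7]='2': occ=1, LF[7]=C('2')+1=2+1=3
L[8]='a': occ=0, LF[8]=C('a')+0=6+0=6
L[9]='2': occ=2, LF[9]=C('2')+2=2+2=4
L[10]='3': occ=0, LF[10]=C('3')+0=5+0=5

Answer: 7 9 1 10 0 8 2 3 6 4 5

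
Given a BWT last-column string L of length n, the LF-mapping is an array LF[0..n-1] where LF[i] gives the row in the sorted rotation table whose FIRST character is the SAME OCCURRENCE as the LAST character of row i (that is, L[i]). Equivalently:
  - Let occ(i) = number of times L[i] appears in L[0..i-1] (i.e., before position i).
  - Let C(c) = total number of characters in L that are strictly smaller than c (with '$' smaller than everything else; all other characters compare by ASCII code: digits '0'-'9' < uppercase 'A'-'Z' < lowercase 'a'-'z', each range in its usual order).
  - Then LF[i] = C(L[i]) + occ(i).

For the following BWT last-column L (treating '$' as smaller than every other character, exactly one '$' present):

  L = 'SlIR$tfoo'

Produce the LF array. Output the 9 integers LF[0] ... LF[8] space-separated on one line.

Answer: 3 5 1 2 0 8 4 6 7

Derivation:
Char counts: '$':1, 'I':1, 'R':1, 'S':1, 'f':1, 'l':1, 'o':2, 't':1
C (first-col start): C('$')=0, C('I')=1, C('R')=2, C('S')=3, C('f')=4, C('l')=5, C('o')=6, C('t')=8
L[0]='S': occ=0, LF[0]=C('S')+0=3+0=3
L[1]='l': occ=0, LF[1]=C('l')+0=5+0=5
L[2]='I': occ=0, LF[2]=C('I')+0=1+0=1
L[3]='R': occ=0, LF[3]=C('R')+0=2+0=2
L[4]='$': occ=0, LF[4]=C('$')+0=0+0=0
L[5]='t': occ=0, LF[5]=C('t')+0=8+0=8
L[6]='f': occ=0, LF[6]=C('f')+0=4+0=4
L[7]='o': occ=0, LF[7]=C('o')+0=6+0=6
L[8]='o': occ=1, LF[8]=C('o')+1=6+1=7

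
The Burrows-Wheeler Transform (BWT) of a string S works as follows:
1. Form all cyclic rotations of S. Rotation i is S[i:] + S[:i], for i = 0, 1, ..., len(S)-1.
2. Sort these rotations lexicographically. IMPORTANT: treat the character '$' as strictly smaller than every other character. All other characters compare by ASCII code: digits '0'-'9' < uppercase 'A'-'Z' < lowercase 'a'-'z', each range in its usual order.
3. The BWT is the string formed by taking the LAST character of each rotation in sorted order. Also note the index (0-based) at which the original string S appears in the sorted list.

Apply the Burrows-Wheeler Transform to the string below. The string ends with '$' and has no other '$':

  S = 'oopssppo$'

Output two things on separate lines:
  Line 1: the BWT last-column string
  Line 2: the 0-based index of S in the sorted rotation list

Answer: op$opsosp
2

Derivation:
All 9 rotations (rotation i = S[i:]+S[:i]):
  rot[0] = oopssppo$
  rot[1] = opssppo$o
  rot[2] = pssppo$oo
  rot[3] = ssppo$oop
  rot[4] = sppo$oops
  rot[5] = ppo$oopss
  rot[6] = po$oopssp
  rot[7] = o$oopsspp
  rot[8] = $oopssppo
Sorted (with $ < everything):
  sorted[0] = $oopssppo  (last char: 'o')
  sorted[1] = o$oopsspp  (last char: 'p')
  sorted[2] = oopssppo$  (last char: '$')
  sorted[3] = opssppo$o  (last char: 'o')
  sorted[4] = po$oopssp  (last char: 'p')
  sorted[5] = ppo$oopss  (last char: 's')
  sorted[6] = pssppo$oo  (last char: 'o')
  sorted[7] = sppo$oops  (last char: 's')
  sorted[8] = ssppo$oop  (last char: 'p')
Last column: op$opsosp
Original string S is at sorted index 2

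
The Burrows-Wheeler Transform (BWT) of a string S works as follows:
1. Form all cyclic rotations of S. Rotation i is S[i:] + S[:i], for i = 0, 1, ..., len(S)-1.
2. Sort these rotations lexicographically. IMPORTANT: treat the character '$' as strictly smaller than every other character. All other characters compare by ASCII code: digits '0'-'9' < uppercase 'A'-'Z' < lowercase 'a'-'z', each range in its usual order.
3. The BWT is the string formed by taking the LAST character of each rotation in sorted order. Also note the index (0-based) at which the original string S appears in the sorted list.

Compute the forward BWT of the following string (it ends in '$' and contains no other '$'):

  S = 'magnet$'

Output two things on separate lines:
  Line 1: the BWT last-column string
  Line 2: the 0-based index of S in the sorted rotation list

Answer: tmna$ge
4

Derivation:
All 7 rotations (rotation i = S[i:]+S[:i]):
  rot[0] = magnet$
  rot[1] = agnet$m
  rot[2] = gnet$ma
  rot[3] = net$mag
  rot[4] = et$magn
  rot[5] = t$magne
  rot[6] = $magnet
Sorted (with $ < everything):
  sorted[0] = $magnet  (last char: 't')
  sorted[1] = agnet$m  (last char: 'm')
  sorted[2] = et$magn  (last char: 'n')
  sorted[3] = gnet$ma  (last char: 'a')
  sorted[4] = magnet$  (last char: '$')
  sorted[5] = net$mag  (last char: 'g')
  sorted[6] = t$magne  (last char: 'e')
Last column: tmna$ge
Original string S is at sorted index 4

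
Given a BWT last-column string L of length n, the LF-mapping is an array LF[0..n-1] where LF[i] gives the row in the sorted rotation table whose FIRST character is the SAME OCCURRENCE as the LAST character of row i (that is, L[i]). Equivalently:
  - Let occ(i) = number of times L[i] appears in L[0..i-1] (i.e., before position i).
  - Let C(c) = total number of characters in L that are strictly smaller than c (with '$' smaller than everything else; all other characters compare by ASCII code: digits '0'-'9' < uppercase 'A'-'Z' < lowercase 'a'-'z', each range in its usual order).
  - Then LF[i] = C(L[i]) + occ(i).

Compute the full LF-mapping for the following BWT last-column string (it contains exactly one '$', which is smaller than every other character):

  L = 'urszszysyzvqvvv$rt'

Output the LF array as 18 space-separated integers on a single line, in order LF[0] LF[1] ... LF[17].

Char counts: '$':1, 'q':1, 'r':2, 's':3, 't':1, 'u':1, 'v':4, 'y':2, 'z':3
C (first-col start): C('$')=0, C('q')=1, C('r')=2, C('s')=4, C('t')=7, C('u')=8, C('v')=9, C('y')=13, C('z')=15
L[0]='u': occ=0, LF[0]=C('u')+0=8+0=8
L[1]='r': occ=0, LF[1]=C('r')+0=2+0=2
L[2]='s': occ=0, LF[2]=C('s')+0=4+0=4
L[3]='z': occ=0, LF[3]=C('z')+0=15+0=15
L[4]='s': occ=1, LF[4]=C('s')+1=4+1=5
L[5]='z': occ=1, LF[5]=C('z')+1=15+1=16
L[6]='y': occ=0, LF[6]=C('y')+0=13+0=13
L[7]='s': occ=2, LF[7]=C('s')+2=4+2=6
L[8]='y': occ=1, LF[8]=C('y')+1=13+1=14
L[9]='z': occ=2, LF[9]=C('z')+2=15+2=17
L[10]='v': occ=0, LF[10]=C('v')+0=9+0=9
L[11]='q': occ=0, LF[11]=C('q')+0=1+0=1
L[12]='v': occ=1, LF[12]=C('v')+1=9+1=10
L[13]='v': occ=2, LF[13]=C('v')+2=9+2=11
L[14]='v': occ=3, LF[14]=C('v')+3=9+3=12
L[15]='$': occ=0, LF[15]=C('$')+0=0+0=0
L[16]='r': occ=1, LF[16]=C('r')+1=2+1=3
L[17]='t': occ=0, LF[17]=C('t')+0=7+0=7

Answer: 8 2 4 15 5 16 13 6 14 17 9 1 10 11 12 0 3 7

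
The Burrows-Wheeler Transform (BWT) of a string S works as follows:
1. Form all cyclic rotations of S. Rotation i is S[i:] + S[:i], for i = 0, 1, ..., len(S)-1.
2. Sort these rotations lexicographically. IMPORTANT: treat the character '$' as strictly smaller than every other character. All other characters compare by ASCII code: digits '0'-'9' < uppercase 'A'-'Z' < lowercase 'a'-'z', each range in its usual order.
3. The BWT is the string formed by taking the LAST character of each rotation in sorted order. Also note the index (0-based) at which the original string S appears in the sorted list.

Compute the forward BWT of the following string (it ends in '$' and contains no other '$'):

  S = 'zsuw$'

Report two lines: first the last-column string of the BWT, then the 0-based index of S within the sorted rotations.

Answer: wzsu$
4

Derivation:
All 5 rotations (rotation i = S[i:]+S[:i]):
  rot[0] = zsuw$
  rot[1] = suw$z
  rot[2] = uw$zs
  rot[3] = w$zsu
  rot[4] = $zsuw
Sorted (with $ < everything):
  sorted[0] = $zsuw  (last char: 'w')
  sorted[1] = suw$z  (last char: 'z')
  sorted[2] = uw$zs  (last char: 's')
  sorted[3] = w$zsu  (last char: 'u')
  sorted[4] = zsuw$  (last char: '$')
Last column: wzsu$
Original string S is at sorted index 4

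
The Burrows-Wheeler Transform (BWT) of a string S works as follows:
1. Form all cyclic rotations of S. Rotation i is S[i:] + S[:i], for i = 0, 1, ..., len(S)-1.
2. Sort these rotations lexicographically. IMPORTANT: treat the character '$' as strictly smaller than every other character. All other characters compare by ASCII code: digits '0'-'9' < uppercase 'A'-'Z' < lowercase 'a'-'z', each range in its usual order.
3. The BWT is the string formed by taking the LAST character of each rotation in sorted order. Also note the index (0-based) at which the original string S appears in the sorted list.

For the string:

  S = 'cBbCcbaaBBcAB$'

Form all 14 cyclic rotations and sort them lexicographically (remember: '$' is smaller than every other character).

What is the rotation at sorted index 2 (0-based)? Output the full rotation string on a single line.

Answer: B$cBbCcbaaBBcA

Derivation:
All 14 rotations (rotation i = S[i:]+S[:i]):
  rot[0] = cBbCcbaaBBcAB$
  rot[1] = BbCcbaaBBcAB$c
  rot[2] = bCcbaaBBcAB$cB
  rot[3] = CcbaaBBcAB$cBb
  rot[4] = cbaaBBcAB$cBbC
  rot[5] = baaBBcAB$cBbCc
  rot[6] = aaBBcAB$cBbCcb
  rot[7] = aBBcAB$cBbCcba
  rot[8] = BBcAB$cBbCcbaa
  rot[9] = BcAB$cBbCcbaaB
  rot[10] = cAB$cBbCcbaaBB
  rot[11] = AB$cBbCcbaaBBc
  rot[12] = B$cBbCcbaaBBcA
  rot[13] = $cBbCcbaaBBcAB
Sorted (with $ < everything):
  sorted[0] = $cBbCcbaaBBcAB
  sorted[1] = AB$cBbCcbaaBBc
  sorted[2] = B$cBbCcbaaBBcA
  sorted[3] = BBcAB$cBbCcbaa
  sorted[4] = BbCcbaaBBcAB$c
  sorted[5] = BcAB$cBbCcbaaB
  sorted[6] = CcbaaBBcAB$cBb
  sorted[7] = aBBcAB$cBbCcba
  sorted[8] = aaBBcAB$cBbCcb
  sorted[9] = bCcbaaBBcAB$cB
  sorted[10] = baaBBcAB$cBbCc
  sorted[11] = cAB$cBbCcbaaBB
  sorted[12] = cBbCcbaaBBcAB$
  sorted[13] = cbaaBBcAB$cBbC
sorted[2] = B$cBbCcbaaBBcA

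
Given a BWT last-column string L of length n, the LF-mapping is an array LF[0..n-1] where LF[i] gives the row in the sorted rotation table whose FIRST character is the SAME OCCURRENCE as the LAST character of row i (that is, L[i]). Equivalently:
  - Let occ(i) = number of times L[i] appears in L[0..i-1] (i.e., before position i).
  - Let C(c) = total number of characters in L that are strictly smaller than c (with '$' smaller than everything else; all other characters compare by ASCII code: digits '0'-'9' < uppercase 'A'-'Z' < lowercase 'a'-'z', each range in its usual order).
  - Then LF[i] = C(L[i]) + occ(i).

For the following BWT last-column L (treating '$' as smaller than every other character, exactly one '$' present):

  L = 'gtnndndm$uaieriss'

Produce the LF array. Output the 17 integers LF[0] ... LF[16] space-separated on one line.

Char counts: '$':1, 'a':1, 'd':2, 'e':1, 'g':1, 'i':2, 'm':1, 'n':3, 'r':1, 's':2, 't':1, 'u':1
C (first-col start): C('$')=0, C('a')=1, C('d')=2, C('e')=4, C('g')=5, C('i')=6, C('m')=8, C('n')=9, C('r')=12, C('s')=13, C('t')=15, C('u')=16
L[0]='g': occ=0, LF[0]=C('g')+0=5+0=5
L[1]='t': occ=0, LF[1]=C('t')+0=15+0=15
L[2]='n': occ=0, LF[2]=C('n')+0=9+0=9
L[3]='n': occ=1, LF[3]=C('n')+1=9+1=10
L[4]='d': occ=0, LF[4]=C('d')+0=2+0=2
L[5]='n': occ=2, LF[5]=C('n')+2=9+2=11
L[6]='d': occ=1, LF[6]=C('d')+1=2+1=3
L[7]='m': occ=0, LF[7]=C('m')+0=8+0=8
L[8]='$': occ=0, LF[8]=C('$')+0=0+0=0
L[9]='u': occ=0, LF[9]=C('u')+0=16+0=16
L[10]='a': occ=0, LF[10]=C('a')+0=1+0=1
L[11]='i': occ=0, LF[11]=C('i')+0=6+0=6
L[12]='e': occ=0, LF[12]=C('e')+0=4+0=4
L[13]='r': occ=0, LF[13]=C('r')+0=12+0=12
L[14]='i': occ=1, LF[14]=C('i')+1=6+1=7
L[15]='s': occ=0, LF[15]=C('s')+0=13+0=13
L[16]='s': occ=1, LF[16]=C('s')+1=13+1=14

Answer: 5 15 9 10 2 11 3 8 0 16 1 6 4 12 7 13 14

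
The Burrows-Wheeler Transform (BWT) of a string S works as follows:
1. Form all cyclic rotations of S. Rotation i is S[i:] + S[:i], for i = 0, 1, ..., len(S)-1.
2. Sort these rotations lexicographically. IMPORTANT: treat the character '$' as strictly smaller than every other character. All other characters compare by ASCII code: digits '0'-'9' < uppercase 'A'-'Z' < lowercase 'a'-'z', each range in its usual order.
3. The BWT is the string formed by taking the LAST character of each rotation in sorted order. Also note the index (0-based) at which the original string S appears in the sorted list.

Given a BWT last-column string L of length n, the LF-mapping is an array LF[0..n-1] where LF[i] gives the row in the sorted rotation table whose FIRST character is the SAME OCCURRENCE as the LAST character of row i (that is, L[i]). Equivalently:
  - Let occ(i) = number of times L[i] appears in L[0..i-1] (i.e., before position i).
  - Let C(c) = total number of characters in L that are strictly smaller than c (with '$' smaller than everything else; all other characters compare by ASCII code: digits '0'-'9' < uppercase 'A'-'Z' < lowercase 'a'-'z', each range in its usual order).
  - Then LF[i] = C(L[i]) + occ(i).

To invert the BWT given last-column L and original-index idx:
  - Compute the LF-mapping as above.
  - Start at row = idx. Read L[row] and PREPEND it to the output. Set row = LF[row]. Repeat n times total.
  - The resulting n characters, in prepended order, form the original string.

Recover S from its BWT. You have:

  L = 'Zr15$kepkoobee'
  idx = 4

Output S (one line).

Answer: bookkeeper15Z$

Derivation:
LF mapping: 3 13 1 2 0 8 5 12 9 10 11 4 6 7
Walk LF starting at row 4, prepending L[row]:
  step 1: row=4, L[4]='$', prepend. Next row=LF[4]=0
  step 2: row=0, L[0]='Z', prepend. Next row=LF[0]=3
  step 3: row=3, L[3]='5', prepend. Next row=LF[3]=2
  step 4: row=2, L[2]='1', prepend. Next row=LF[2]=1
  step 5: row=1, L[1]='r', prepend. Next row=LF[1]=13
  step 6: row=13, L[13]='e', prepend. Next row=LF[13]=7
  step 7: row=7, L[7]='p', prepend. Next row=LF[7]=12
  step 8: row=12, L[12]='e', prepend. Next row=LF[12]=6
  step 9: row=6, L[6]='e', prepend. Next row=LF[6]=5
  step 10: row=5, L[5]='k', prepend. Next row=LF[5]=8
  step 11: row=8, L[8]='k', prepend. Next row=LF[8]=9
  step 12: row=9, L[9]='o', prepend. Next row=LF[9]=10
  step 13: row=10, L[10]='o', prepend. Next row=LF[10]=11
  step 14: row=11, L[11]='b', prepend. Next row=LF[11]=4
Reversed output: bookkeeper15Z$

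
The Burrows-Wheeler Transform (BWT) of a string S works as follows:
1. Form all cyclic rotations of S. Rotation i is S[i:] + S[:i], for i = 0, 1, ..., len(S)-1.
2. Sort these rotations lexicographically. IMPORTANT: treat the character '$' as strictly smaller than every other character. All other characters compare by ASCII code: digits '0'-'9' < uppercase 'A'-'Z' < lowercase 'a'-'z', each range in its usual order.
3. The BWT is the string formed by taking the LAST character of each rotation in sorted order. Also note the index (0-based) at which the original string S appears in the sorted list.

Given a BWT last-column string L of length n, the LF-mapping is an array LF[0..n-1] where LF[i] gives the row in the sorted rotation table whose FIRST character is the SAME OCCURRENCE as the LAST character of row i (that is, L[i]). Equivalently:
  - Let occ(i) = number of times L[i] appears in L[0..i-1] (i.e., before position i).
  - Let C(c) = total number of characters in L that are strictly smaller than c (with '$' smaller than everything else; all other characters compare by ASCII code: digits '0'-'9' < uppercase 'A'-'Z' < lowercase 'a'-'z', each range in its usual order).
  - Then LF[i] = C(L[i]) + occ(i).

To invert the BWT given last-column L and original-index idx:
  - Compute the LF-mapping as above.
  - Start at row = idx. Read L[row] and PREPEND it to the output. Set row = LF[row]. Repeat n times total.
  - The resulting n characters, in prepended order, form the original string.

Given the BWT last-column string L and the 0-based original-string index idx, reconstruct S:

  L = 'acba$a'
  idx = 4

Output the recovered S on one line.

LF mapping: 1 5 4 2 0 3
Walk LF starting at row 4, prepending L[row]:
  step 1: row=4, L[4]='$', prepend. Next row=LF[4]=0
  step 2: row=0, L[0]='a', prepend. Next row=LF[0]=1
  step 3: row=1, L[1]='c', prepend. Next row=LF[1]=5
  step 4: row=5, L[5]='a', prepend. Next row=LF[5]=3
  step 5: row=3, L[3]='a', prepend. Next row=LF[3]=2
  step 6: row=2, L[2]='b', prepend. Next row=LF[2]=4
Reversed output: baaca$

Answer: baaca$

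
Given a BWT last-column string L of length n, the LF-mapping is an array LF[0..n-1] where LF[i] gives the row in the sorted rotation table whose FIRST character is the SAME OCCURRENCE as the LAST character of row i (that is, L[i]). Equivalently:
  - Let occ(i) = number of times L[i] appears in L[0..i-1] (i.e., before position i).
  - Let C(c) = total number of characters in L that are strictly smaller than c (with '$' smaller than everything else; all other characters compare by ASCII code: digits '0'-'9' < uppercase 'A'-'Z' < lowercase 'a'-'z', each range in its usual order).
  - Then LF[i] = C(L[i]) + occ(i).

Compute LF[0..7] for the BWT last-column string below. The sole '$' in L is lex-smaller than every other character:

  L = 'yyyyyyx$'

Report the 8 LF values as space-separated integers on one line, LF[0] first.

Char counts: '$':1, 'x':1, 'y':6
C (first-col start): C('$')=0, C('x')=1, C('y')=2
L[0]='y': occ=0, LF[0]=C('y')+0=2+0=2
L[1]='y': occ=1, LF[1]=C('y')+1=2+1=3
L[2]='y': occ=2, LF[2]=C('y')+2=2+2=4
L[3]='y': occ=3, LF[3]=C('y')+3=2+3=5
L[4]='y': occ=4, LF[4]=C('y')+4=2+4=6
L[5]='y': occ=5, LF[5]=C('y')+5=2+5=7
L[6]='x': occ=0, LF[6]=C('x')+0=1+0=1
L[7]='$': occ=0, LF[7]=C('$')+0=0+0=0

Answer: 2 3 4 5 6 7 1 0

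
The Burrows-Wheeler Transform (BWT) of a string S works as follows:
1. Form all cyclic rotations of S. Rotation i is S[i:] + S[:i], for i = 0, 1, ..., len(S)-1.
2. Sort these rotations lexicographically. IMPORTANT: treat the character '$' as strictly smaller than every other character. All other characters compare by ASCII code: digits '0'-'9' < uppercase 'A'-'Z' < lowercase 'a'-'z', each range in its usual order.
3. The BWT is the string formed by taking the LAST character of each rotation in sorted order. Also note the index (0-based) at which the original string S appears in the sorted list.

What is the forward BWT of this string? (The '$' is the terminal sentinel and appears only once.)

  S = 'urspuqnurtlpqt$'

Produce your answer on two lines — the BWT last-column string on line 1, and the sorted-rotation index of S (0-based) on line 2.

Answer: ttqlsupuurqrp$n
13

Derivation:
All 15 rotations (rotation i = S[i:]+S[:i]):
  rot[0] = urspuqnurtlpqt$
  rot[1] = rspuqnurtlpqt$u
  rot[2] = spuqnurtlpqt$ur
  rot[3] = puqnurtlpqt$urs
  rot[4] = uqnurtlpqt$ursp
  rot[5] = qnurtlpqt$urspu
  rot[6] = nurtlpqt$urspuq
  rot[7] = urtlpqt$urspuqn
  rot[8] = rtlpqt$urspuqnu
  rot[9] = tlpqt$urspuqnur
  rot[10] = lpqt$urspuqnurt
  rot[11] = pqt$urspuqnurtl
  rot[12] = qt$urspuqnurtlp
  rot[13] = t$urspuqnurtlpq
  rot[14] = $urspuqnurtlpqt
Sorted (with $ < everything):
  sorted[0] = $urspuqnurtlpqt  (last char: 't')
  sorted[1] = lpqt$urspuqnurt  (last char: 't')
  sorted[2] = nurtlpqt$urspuq  (last char: 'q')
  sorted[3] = pqt$urspuqnurtl  (last char: 'l')
  sorted[4] = puqnurtlpqt$urs  (last char: 's')
  sorted[5] = qnurtlpqt$urspu  (last char: 'u')
  sorted[6] = qt$urspuqnurtlp  (last char: 'p')
  sorted[7] = rspuqnurtlpqt$u  (last char: 'u')
  sorted[8] = rtlpqt$urspuqnu  (last char: 'u')
  sorted[9] = spuqnurtlpqt$ur  (last char: 'r')
  sorted[10] = t$urspuqnurtlpq  (last char: 'q')
  sorted[11] = tlpqt$urspuqnur  (last char: 'r')
  sorted[12] = uqnurtlpqt$ursp  (last char: 'p')
  sorted[13] = urspuqnurtlpqt$  (last char: '$')
  sorted[14] = urtlpqt$urspuqn  (last char: 'n')
Last column: ttqlsupuurqrp$n
Original string S is at sorted index 13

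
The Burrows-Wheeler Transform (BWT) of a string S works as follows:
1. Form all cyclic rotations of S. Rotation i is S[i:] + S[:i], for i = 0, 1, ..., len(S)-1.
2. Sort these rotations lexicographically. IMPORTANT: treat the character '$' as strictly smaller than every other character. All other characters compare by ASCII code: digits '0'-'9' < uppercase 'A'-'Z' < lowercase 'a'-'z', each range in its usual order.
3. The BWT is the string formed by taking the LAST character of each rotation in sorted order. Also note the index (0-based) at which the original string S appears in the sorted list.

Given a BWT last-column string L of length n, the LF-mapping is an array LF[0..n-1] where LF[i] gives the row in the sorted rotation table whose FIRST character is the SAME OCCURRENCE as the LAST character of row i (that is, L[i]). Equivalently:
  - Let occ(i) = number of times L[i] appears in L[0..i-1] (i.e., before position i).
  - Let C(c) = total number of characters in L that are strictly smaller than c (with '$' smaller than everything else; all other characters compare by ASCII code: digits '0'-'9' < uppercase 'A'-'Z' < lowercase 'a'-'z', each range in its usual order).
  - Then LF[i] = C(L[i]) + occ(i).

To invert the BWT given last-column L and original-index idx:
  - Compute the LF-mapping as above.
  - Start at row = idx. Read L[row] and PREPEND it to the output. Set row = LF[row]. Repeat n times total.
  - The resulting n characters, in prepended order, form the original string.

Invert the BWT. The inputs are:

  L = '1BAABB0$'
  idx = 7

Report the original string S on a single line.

LF mapping: 2 5 3 4 6 7 1 0
Walk LF starting at row 7, prepending L[row]:
  step 1: row=7, L[7]='$', prepend. Next row=LF[7]=0
  step 2: row=0, L[0]='1', prepend. Next row=LF[0]=2
  step 3: row=2, L[2]='A', prepend. Next row=LF[2]=3
  step 4: row=3, L[3]='A', prepend. Next row=LF[3]=4
  step 5: row=4, L[4]='B', prepend. Next row=LF[4]=6
  step 6: row=6, L[6]='0', prepend. Next row=LF[6]=1
  step 7: row=1, L[1]='B', prepend. Next row=LF[1]=5
  step 8: row=5, L[5]='B', prepend. Next row=LF[5]=7
Reversed output: BB0BAA1$

Answer: BB0BAA1$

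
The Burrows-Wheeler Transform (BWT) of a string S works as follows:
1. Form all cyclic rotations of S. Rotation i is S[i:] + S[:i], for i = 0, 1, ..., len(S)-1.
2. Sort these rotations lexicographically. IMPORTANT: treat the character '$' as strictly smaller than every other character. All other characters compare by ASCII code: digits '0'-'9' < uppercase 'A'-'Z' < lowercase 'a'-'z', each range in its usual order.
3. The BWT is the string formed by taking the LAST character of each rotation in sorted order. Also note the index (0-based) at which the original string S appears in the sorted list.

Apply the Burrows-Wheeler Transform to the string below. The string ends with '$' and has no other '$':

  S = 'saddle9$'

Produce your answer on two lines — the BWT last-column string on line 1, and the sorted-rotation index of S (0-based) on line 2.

All 8 rotations (rotation i = S[i:]+S[:i]):
  rot[0] = saddle9$
  rot[1] = addle9$s
  rot[2] = ddle9$sa
  rot[3] = dle9$sad
  rot[4] = le9$sadd
  rot[5] = e9$saddl
  rot[6] = 9$saddle
  rot[7] = $saddle9
Sorted (with $ < everything):
  sorted[0] = $saddle9  (last char: '9')
  sorted[1] = 9$saddle  (last char: 'e')
  sorted[2] = addle9$s  (last char: 's')
  sorted[3] = ddle9$sa  (last char: 'a')
  sorted[4] = dle9$sad  (last char: 'd')
  sorted[5] = e9$saddl  (last char: 'l')
  sorted[6] = le9$sadd  (last char: 'd')
  sorted[7] = saddle9$  (last char: '$')
Last column: 9esadld$
Original string S is at sorted index 7

Answer: 9esadld$
7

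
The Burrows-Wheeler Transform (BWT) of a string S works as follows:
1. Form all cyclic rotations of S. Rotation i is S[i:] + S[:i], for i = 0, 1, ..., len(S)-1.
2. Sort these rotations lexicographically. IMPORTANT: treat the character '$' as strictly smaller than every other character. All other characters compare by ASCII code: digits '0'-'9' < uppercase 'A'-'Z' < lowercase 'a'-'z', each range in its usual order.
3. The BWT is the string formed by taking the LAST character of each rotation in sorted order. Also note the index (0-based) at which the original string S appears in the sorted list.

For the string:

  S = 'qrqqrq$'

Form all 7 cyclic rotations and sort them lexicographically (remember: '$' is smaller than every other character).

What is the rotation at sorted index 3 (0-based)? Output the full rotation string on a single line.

All 7 rotations (rotation i = S[i:]+S[:i]):
  rot[0] = qrqqrq$
  rot[1] = rqqrq$q
  rot[2] = qqrq$qr
  rot[3] = qrq$qrq
  rot[4] = rq$qrqq
  rot[5] = q$qrqqr
  rot[6] = $qrqqrq
Sorted (with $ < everything):
  sorted[0] = $qrqqrq
  sorted[1] = q$qrqqr
  sorted[2] = qqrq$qr
  sorted[3] = qrq$qrq
  sorted[4] = qrqqrq$
  sorted[5] = rq$qrqq
  sorted[6] = rqqrq$q
sorted[3] = qrq$qrq

Answer: qrq$qrq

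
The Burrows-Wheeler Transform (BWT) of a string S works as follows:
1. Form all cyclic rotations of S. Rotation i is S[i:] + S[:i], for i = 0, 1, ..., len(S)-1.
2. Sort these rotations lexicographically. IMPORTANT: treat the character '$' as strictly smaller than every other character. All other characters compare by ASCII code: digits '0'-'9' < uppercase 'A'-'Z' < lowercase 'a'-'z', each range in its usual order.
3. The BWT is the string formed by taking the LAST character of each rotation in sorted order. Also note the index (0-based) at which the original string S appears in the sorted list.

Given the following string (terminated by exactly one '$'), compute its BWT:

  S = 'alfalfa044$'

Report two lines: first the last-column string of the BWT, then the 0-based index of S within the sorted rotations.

All 11 rotations (rotation i = S[i:]+S[:i]):
  rot[0] = alfalfa044$
  rot[1] = lfalfa044$a
  rot[2] = falfa044$al
  rot[3] = alfa044$alf
  rot[4] = lfa044$alfa
  rot[5] = fa044$alfal
  rot[6] = a044$alfalf
  rot[7] = 044$alfalfa
  rot[8] = 44$alfalfa0
  rot[9] = 4$alfalfa04
  rot[10] = $alfalfa044
Sorted (with $ < everything):
  sorted[0] = $alfalfa044  (last char: '4')
  sorted[1] = 044$alfalfa  (last char: 'a')
  sorted[2] = 4$alfalfa04  (last char: '4')
  sorted[3] = 44$alfalfa0  (last char: '0')
  sorted[4] = a044$alfalf  (last char: 'f')
  sorted[5] = alfa044$alf  (last char: 'f')
  sorted[6] = alfalfa044$  (last char: '$')
  sorted[7] = fa044$alfal  (last char: 'l')
  sorted[8] = falfa044$al  (last char: 'l')
  sorted[9] = lfa044$alfa  (last char: 'a')
  sorted[10] = lfalfa044$a  (last char: 'a')
Last column: 4a40ff$llaa
Original string S is at sorted index 6

Answer: 4a40ff$llaa
6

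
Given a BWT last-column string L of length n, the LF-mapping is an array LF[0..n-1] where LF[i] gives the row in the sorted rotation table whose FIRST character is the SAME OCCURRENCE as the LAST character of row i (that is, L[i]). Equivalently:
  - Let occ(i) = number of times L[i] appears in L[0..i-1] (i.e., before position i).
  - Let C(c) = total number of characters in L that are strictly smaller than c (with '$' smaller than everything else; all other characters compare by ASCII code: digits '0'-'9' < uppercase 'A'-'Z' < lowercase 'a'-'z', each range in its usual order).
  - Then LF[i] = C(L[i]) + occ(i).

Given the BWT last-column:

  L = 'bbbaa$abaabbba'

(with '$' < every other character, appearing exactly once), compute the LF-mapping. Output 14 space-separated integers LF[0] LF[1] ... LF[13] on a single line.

Char counts: '$':1, 'a':6, 'b':7
C (first-col start): C('$')=0, C('a')=1, C('b')=7
L[0]='b': occ=0, LF[0]=C('b')+0=7+0=7
L[1]='b': occ=1, LF[1]=C('b')+1=7+1=8
L[2]='b': occ=2, LF[2]=C('b')+2=7+2=9
L[3]='a': occ=0, LF[3]=C('a')+0=1+0=1
L[4]='a': occ=1, LF[4]=C('a')+1=1+1=2
L[5]='$': occ=0, LF[5]=C('$')+0=0+0=0
L[6]='a': occ=2, LF[6]=C('a')+2=1+2=3
L[7]='b': occ=3, LF[7]=C('b')+3=7+3=10
L[8]='a': occ=3, LF[8]=C('a')+3=1+3=4
L[9]='a': occ=4, LF[9]=C('a')+4=1+4=5
L[10]='b': occ=4, LF[10]=C('b')+4=7+4=11
L[11]='b': occ=5, LF[11]=C('b')+5=7+5=12
L[12]='b': occ=6, LF[12]=C('b')+6=7+6=13
L[13]='a': occ=5, LF[13]=C('a')+5=1+5=6

Answer: 7 8 9 1 2 0 3 10 4 5 11 12 13 6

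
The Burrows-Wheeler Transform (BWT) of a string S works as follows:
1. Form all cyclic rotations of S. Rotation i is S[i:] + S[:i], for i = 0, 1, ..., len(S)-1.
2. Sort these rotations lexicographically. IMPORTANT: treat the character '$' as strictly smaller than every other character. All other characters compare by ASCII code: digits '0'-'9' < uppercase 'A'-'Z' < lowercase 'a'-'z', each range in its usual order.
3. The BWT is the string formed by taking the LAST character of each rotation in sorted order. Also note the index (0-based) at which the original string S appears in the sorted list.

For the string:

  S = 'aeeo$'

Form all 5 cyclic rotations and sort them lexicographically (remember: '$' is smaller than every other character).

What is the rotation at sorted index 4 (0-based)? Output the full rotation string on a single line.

All 5 rotations (rotation i = S[i:]+S[:i]):
  rot[0] = aeeo$
  rot[1] = eeo$a
  rot[2] = eo$ae
  rot[3] = o$aee
  rot[4] = $aeeo
Sorted (with $ < everything):
  sorted[0] = $aeeo
  sorted[1] = aeeo$
  sorted[2] = eeo$a
  sorted[3] = eo$ae
  sorted[4] = o$aee
sorted[4] = o$aee

Answer: o$aee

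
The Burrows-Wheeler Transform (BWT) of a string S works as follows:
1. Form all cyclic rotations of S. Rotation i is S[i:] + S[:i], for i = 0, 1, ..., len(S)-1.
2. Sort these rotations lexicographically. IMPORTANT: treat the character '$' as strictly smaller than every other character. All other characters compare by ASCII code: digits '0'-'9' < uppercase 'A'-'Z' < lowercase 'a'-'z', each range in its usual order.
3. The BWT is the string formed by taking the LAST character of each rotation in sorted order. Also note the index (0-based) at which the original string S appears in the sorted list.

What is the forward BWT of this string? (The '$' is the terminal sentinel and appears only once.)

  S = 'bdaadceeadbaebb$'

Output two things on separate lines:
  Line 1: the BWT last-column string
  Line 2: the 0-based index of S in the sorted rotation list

All 16 rotations (rotation i = S[i:]+S[:i]):
  rot[0] = bdaadceeadbaebb$
  rot[1] = daadceeadbaebb$b
  rot[2] = aadceeadbaebb$bd
  rot[3] = adceeadbaebb$bda
  rot[4] = dceeadbaebb$bdaa
  rot[5] = ceeadbaebb$bdaad
  rot[6] = eeadbaebb$bdaadc
  rot[7] = eadbaebb$bdaadce
  rot[8] = adbaebb$bdaadcee
  rot[9] = dbaebb$bdaadceea
  rot[10] = baebb$bdaadceead
  rot[11] = aebb$bdaadceeadb
  rot[12] = ebb$bdaadceeadba
  rot[13] = bb$bdaadceeadbae
  rot[14] = b$bdaadceeadbaeb
  rot[15] = $bdaadceeadbaebb
Sorted (with $ < everything):
  sorted[0] = $bdaadceeadbaebb  (last char: 'b')
  sorted[1] = aadceeadbaebb$bd  (last char: 'd')
  sorted[2] = adbaebb$bdaadcee  (last char: 'e')
  sorted[3] = adceeadbaebb$bda  (last char: 'a')
  sorted[4] = aebb$bdaadceeadb  (last char: 'b')
  sorted[5] = b$bdaadceeadbaeb  (last char: 'b')
  sorted[6] = baebb$bdaadceead  (last char: 'd')
  sorted[7] = bb$bdaadceeadbae  (last char: 'e')
  sorted[8] = bdaadceeadbaebb$  (last char: '$')
  sorted[9] = ceeadbaebb$bdaad  (last char: 'd')
  sorted[10] = daadceeadbaebb$b  (last char: 'b')
  sorted[11] = dbaebb$bdaadceea  (last char: 'a')
  sorted[12] = dceeadbaebb$bdaa  (last char: 'a')
  sorted[13] = eadbaebb$bdaadce  (last char: 'e')
  sorted[14] = ebb$bdaadceeadba  (last char: 'a')
  sorted[15] = eeadbaebb$bdaadc  (last char: 'c')
Last column: bdeabbde$dbaaeac
Original string S is at sorted index 8

Answer: bdeabbde$dbaaeac
8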